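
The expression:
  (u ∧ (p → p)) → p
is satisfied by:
  {p: True, u: False}
  {u: False, p: False}
  {u: True, p: True}


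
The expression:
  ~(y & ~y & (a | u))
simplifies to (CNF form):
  True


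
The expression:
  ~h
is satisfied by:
  {h: False}


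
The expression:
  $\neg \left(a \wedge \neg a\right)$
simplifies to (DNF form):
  $\text{True}$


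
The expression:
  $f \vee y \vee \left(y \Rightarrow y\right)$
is always true.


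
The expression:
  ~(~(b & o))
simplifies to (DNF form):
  b & o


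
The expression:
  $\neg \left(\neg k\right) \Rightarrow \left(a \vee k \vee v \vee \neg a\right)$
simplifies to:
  $\text{True}$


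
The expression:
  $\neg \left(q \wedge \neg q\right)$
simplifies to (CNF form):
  $\text{True}$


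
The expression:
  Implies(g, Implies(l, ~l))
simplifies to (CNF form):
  ~g | ~l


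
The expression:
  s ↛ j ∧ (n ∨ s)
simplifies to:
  s ∧ ¬j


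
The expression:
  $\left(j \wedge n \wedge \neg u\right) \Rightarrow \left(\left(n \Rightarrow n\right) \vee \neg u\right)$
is always true.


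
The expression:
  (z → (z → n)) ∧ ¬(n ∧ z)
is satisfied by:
  {z: False}


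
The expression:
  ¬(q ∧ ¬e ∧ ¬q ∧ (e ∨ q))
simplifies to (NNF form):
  True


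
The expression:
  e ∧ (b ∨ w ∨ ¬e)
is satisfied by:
  {e: True, b: True, w: True}
  {e: True, b: True, w: False}
  {e: True, w: True, b: False}


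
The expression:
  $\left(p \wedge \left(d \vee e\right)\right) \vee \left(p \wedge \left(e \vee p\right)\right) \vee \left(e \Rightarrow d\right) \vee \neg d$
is always true.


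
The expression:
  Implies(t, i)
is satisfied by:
  {i: True, t: False}
  {t: False, i: False}
  {t: True, i: True}


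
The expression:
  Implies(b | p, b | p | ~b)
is always true.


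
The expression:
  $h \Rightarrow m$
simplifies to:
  $m \vee \neg h$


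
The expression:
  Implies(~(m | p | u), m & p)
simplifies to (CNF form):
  m | p | u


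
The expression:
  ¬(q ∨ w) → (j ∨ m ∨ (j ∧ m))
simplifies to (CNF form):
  j ∨ m ∨ q ∨ w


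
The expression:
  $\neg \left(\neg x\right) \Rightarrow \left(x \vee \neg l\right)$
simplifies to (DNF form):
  $\text{True}$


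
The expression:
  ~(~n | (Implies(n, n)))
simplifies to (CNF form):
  False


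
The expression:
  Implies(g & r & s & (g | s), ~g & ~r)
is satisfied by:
  {s: False, g: False, r: False}
  {r: True, s: False, g: False}
  {g: True, s: False, r: False}
  {r: True, g: True, s: False}
  {s: True, r: False, g: False}
  {r: True, s: True, g: False}
  {g: True, s: True, r: False}


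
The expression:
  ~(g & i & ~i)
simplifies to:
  True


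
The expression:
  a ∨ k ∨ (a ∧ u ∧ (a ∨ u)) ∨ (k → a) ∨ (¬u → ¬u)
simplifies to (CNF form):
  True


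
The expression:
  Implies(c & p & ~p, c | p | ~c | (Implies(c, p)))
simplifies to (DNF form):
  True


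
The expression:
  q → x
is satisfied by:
  {x: True, q: False}
  {q: False, x: False}
  {q: True, x: True}


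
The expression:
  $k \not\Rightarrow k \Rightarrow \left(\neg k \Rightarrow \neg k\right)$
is always true.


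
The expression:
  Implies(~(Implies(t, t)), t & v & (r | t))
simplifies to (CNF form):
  True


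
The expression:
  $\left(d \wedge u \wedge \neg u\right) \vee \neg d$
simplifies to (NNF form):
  $\neg d$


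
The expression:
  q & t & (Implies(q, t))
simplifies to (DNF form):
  q & t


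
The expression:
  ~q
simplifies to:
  ~q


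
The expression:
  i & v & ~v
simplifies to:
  False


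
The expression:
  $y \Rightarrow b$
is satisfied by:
  {b: True, y: False}
  {y: False, b: False}
  {y: True, b: True}


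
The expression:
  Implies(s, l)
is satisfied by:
  {l: True, s: False}
  {s: False, l: False}
  {s: True, l: True}


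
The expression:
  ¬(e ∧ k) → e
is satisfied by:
  {e: True}


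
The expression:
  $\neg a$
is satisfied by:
  {a: False}


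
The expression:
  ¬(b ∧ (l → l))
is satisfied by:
  {b: False}


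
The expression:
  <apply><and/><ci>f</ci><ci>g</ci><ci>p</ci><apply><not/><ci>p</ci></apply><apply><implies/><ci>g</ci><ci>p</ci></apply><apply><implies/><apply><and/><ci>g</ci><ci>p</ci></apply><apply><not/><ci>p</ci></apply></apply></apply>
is never true.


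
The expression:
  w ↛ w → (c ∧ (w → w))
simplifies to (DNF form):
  True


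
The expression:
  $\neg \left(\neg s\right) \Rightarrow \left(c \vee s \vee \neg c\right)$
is always true.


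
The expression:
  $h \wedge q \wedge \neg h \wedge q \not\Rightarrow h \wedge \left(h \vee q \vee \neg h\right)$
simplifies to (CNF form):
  $\text{False}$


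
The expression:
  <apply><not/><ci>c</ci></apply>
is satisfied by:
  {c: False}


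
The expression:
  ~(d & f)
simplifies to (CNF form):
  ~d | ~f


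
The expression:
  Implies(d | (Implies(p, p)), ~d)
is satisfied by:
  {d: False}


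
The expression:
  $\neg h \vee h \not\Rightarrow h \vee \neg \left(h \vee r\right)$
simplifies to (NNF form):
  $\neg h$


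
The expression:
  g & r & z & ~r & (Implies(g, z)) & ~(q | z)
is never true.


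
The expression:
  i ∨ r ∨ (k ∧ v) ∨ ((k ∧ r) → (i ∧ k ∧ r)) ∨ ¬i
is always true.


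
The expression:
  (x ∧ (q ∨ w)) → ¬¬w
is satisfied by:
  {w: True, q: False, x: False}
  {w: False, q: False, x: False}
  {x: True, w: True, q: False}
  {x: True, w: False, q: False}
  {q: True, w: True, x: False}
  {q: True, w: False, x: False}
  {q: True, x: True, w: True}


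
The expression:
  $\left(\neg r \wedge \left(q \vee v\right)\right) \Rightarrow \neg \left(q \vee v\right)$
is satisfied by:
  {r: True, q: False, v: False}
  {r: True, v: True, q: False}
  {r: True, q: True, v: False}
  {r: True, v: True, q: True}
  {v: False, q: False, r: False}


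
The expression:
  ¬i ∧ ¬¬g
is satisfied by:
  {g: True, i: False}


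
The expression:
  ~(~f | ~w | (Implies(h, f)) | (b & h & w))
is never true.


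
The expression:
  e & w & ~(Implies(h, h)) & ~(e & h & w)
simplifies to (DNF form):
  False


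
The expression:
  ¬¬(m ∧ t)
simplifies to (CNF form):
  m ∧ t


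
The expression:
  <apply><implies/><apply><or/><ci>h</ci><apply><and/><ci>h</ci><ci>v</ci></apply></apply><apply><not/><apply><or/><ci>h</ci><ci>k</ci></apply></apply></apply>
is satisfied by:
  {h: False}


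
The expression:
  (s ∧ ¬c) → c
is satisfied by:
  {c: True, s: False}
  {s: False, c: False}
  {s: True, c: True}


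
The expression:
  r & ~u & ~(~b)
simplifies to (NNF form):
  b & r & ~u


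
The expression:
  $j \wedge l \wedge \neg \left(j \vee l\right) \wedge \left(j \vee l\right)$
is never true.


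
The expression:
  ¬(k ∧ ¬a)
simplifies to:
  a ∨ ¬k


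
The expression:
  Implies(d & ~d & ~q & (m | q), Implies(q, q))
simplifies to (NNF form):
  True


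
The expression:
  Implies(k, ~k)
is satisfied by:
  {k: False}


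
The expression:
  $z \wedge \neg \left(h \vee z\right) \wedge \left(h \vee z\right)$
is never true.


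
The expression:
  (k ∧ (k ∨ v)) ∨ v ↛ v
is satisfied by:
  {k: True}


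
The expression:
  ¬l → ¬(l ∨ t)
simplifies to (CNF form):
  l ∨ ¬t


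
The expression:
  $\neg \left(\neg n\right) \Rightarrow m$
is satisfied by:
  {m: True, n: False}
  {n: False, m: False}
  {n: True, m: True}


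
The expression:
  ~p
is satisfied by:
  {p: False}


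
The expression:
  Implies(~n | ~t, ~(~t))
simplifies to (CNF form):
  t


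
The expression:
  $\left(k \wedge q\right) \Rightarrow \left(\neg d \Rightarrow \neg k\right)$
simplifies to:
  $d \vee \neg k \vee \neg q$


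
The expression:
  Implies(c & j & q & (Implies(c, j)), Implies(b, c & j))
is always true.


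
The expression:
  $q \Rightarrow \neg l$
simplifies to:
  $\neg l \vee \neg q$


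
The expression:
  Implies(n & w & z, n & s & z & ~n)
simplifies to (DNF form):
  ~n | ~w | ~z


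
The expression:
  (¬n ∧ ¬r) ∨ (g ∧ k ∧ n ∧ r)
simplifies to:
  (g ∨ ¬r) ∧ (k ∨ ¬r) ∧ (n ∨ ¬r) ∧ (r ∨ ¬n)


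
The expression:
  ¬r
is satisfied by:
  {r: False}


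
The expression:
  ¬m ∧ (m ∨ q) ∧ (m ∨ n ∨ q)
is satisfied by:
  {q: True, m: False}


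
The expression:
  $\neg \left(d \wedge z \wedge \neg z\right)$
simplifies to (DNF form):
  $\text{True}$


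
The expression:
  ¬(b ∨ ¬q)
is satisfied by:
  {q: True, b: False}


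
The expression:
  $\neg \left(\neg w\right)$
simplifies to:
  $w$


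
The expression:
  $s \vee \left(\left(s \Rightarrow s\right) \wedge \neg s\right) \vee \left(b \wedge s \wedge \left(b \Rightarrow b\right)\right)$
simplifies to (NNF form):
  $\text{True}$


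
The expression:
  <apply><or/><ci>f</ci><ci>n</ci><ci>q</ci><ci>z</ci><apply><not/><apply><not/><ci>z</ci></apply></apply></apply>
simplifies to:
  <apply><or/><ci>f</ci><ci>n</ci><ci>q</ci><ci>z</ci></apply>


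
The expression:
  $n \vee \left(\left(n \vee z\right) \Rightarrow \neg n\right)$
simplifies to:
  $\text{True}$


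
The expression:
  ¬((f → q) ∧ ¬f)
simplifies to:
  f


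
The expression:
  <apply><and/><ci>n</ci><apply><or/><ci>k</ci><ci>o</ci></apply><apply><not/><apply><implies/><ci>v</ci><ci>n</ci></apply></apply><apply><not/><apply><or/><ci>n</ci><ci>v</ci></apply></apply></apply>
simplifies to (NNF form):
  <false/>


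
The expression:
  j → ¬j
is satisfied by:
  {j: False}


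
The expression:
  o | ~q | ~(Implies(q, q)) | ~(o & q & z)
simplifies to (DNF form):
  True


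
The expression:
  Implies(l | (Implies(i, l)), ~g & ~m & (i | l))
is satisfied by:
  {i: True, m: False, l: False, g: False}
  {g: True, i: True, m: False, l: False}
  {m: True, i: True, g: False, l: False}
  {g: True, m: True, i: True, l: False}
  {l: True, i: True, g: False, m: False}
  {l: True, g: False, i: False, m: False}


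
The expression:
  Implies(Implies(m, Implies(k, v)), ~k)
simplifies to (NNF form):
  ~k | (m & ~v)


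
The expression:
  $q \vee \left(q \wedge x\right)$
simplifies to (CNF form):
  $q$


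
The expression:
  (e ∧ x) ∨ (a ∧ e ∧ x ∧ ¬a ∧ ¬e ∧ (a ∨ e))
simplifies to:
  e ∧ x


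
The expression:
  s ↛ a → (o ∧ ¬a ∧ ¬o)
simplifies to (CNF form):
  a ∨ ¬s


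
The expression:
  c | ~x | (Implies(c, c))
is always true.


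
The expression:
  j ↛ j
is never true.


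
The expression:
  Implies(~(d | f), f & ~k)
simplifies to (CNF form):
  d | f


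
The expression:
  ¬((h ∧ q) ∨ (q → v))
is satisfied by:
  {q: True, v: False, h: False}


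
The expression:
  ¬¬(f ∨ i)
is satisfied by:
  {i: True, f: True}
  {i: True, f: False}
  {f: True, i: False}


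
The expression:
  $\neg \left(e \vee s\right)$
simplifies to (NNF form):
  $\neg e \wedge \neg s$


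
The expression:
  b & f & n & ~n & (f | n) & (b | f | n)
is never true.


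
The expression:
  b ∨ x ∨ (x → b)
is always true.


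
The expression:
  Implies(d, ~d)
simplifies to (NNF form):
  ~d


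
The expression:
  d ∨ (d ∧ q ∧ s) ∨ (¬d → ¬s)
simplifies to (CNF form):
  d ∨ ¬s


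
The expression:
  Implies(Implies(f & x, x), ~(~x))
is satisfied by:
  {x: True}


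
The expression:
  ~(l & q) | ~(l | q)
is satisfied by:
  {l: False, q: False}
  {q: True, l: False}
  {l: True, q: False}


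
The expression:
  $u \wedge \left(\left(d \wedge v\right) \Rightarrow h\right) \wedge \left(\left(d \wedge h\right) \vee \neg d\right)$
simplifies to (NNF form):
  $u \wedge \left(h \vee \neg d\right)$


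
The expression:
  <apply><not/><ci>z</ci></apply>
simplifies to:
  <apply><not/><ci>z</ci></apply>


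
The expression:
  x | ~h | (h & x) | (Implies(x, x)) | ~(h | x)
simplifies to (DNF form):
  True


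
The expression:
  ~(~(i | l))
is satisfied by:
  {i: True, l: True}
  {i: True, l: False}
  {l: True, i: False}


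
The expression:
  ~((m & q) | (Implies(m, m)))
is never true.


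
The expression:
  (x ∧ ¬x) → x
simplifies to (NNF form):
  True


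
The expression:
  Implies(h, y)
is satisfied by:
  {y: True, h: False}
  {h: False, y: False}
  {h: True, y: True}


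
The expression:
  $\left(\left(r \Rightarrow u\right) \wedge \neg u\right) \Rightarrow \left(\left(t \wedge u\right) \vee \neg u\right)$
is always true.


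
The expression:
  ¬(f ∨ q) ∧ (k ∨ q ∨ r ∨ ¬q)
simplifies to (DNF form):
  ¬f ∧ ¬q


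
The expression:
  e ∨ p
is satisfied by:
  {e: True, p: True}
  {e: True, p: False}
  {p: True, e: False}


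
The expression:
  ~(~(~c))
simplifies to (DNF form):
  ~c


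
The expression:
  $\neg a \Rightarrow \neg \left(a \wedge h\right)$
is always true.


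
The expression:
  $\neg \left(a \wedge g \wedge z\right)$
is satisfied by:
  {g: False, z: False, a: False}
  {a: True, g: False, z: False}
  {z: True, g: False, a: False}
  {a: True, z: True, g: False}
  {g: True, a: False, z: False}
  {a: True, g: True, z: False}
  {z: True, g: True, a: False}


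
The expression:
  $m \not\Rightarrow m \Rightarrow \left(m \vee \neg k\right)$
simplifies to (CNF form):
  $\text{True}$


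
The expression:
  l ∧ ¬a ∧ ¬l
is never true.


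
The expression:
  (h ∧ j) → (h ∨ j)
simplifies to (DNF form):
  True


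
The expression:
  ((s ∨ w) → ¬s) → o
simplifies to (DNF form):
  o ∨ s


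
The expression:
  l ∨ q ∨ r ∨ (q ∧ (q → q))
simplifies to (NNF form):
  l ∨ q ∨ r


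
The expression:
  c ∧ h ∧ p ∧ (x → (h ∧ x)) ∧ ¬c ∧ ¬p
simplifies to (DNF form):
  False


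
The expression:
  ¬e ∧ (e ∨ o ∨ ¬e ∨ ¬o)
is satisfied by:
  {e: False}


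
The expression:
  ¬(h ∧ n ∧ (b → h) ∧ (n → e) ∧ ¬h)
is always true.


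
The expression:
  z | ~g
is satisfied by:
  {z: True, g: False}
  {g: False, z: False}
  {g: True, z: True}


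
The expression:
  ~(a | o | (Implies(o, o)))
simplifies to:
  False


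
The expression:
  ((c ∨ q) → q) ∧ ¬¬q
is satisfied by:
  {q: True}


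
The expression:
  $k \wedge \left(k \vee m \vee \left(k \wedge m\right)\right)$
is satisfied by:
  {k: True}


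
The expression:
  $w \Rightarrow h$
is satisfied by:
  {h: True, w: False}
  {w: False, h: False}
  {w: True, h: True}


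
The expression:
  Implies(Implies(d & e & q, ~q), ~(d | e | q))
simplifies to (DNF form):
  (d & e & q) | (d & e & ~e) | (d & q & ~d) | (e & q & ~q) | (d & ~d & ~e) | (e & ~e & ~q) | (q & ~d & ~q) | (~d & ~e & ~q)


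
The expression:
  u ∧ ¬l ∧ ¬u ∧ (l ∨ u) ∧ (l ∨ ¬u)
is never true.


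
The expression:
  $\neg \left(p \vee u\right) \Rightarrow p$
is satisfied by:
  {u: True, p: True}
  {u: True, p: False}
  {p: True, u: False}


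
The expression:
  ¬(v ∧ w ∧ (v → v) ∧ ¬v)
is always true.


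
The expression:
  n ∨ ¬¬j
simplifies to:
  j ∨ n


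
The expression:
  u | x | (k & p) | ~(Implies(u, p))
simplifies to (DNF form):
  u | x | (k & p)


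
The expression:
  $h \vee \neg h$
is always true.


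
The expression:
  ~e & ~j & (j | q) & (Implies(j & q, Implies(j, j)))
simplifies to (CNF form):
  q & ~e & ~j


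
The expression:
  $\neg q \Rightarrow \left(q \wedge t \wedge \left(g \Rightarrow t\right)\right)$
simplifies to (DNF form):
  $q$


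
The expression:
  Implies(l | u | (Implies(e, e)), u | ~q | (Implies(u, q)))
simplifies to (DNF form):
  True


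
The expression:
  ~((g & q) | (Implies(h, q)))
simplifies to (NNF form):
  h & ~q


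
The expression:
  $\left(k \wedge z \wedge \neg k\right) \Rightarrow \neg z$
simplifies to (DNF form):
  $\text{True}$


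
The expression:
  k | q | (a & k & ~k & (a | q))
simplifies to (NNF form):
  k | q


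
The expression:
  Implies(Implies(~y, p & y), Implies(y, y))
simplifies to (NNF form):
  True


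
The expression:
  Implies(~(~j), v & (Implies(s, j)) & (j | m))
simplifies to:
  v | ~j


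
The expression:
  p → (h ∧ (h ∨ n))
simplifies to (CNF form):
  h ∨ ¬p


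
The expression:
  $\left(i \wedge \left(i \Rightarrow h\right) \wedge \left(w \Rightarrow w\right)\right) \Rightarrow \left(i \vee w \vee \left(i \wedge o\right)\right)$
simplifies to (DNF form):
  $\text{True}$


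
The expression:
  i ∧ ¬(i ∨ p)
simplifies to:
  False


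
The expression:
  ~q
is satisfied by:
  {q: False}


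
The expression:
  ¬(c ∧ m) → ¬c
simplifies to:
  m ∨ ¬c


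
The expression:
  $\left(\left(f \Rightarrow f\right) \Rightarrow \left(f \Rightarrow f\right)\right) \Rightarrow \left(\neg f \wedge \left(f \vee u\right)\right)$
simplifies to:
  $u \wedge \neg f$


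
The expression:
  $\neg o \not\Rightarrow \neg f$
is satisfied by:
  {f: True, o: False}


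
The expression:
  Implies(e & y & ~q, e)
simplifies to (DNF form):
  True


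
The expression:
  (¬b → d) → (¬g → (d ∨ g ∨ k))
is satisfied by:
  {d: True, k: True, g: True, b: False}
  {d: True, k: True, g: False, b: False}
  {d: True, g: True, k: False, b: False}
  {d: True, g: False, k: False, b: False}
  {k: True, g: True, d: False, b: False}
  {k: True, g: False, d: False, b: False}
  {g: True, d: False, k: False, b: False}
  {g: False, d: False, k: False, b: False}
  {b: True, d: True, k: True, g: True}
  {b: True, d: True, k: True, g: False}
  {b: True, d: True, g: True, k: False}
  {b: True, d: True, g: False, k: False}
  {b: True, k: True, g: True, d: False}
  {b: True, k: True, g: False, d: False}
  {b: True, g: True, k: False, d: False}


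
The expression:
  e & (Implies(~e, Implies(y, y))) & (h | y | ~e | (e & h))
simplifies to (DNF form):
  (e & h) | (e & y)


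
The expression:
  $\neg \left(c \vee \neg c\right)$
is never true.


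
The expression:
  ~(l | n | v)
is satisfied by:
  {n: False, v: False, l: False}


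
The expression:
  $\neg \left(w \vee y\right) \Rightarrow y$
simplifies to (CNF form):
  $w \vee y$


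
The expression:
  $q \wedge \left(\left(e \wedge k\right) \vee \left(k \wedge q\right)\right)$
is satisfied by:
  {q: True, k: True}


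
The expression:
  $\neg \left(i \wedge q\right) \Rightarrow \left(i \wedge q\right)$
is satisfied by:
  {i: True, q: True}


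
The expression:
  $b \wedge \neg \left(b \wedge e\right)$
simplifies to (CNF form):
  $b \wedge \neg e$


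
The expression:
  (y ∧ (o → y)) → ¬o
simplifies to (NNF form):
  ¬o ∨ ¬y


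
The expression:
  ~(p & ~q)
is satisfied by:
  {q: True, p: False}
  {p: False, q: False}
  {p: True, q: True}


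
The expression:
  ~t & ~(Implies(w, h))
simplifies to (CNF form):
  w & ~h & ~t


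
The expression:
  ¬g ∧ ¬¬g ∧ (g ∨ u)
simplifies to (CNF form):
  False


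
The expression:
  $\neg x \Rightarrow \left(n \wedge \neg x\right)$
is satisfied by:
  {n: True, x: True}
  {n: True, x: False}
  {x: True, n: False}


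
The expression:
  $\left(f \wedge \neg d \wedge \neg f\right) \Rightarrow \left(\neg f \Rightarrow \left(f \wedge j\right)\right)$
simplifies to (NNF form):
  $\text{True}$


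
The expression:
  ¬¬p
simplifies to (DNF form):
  p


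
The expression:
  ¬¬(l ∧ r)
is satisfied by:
  {r: True, l: True}


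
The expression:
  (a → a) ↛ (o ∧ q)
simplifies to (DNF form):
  ¬o ∨ ¬q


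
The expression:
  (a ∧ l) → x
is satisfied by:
  {x: True, l: False, a: False}
  {l: False, a: False, x: False}
  {x: True, a: True, l: False}
  {a: True, l: False, x: False}
  {x: True, l: True, a: False}
  {l: True, x: False, a: False}
  {x: True, a: True, l: True}


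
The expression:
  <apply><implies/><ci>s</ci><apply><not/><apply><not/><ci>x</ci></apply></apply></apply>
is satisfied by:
  {x: True, s: False}
  {s: False, x: False}
  {s: True, x: True}


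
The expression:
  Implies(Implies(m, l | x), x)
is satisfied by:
  {x: True, m: True, l: False}
  {x: True, l: False, m: False}
  {x: True, m: True, l: True}
  {x: True, l: True, m: False}
  {m: True, l: False, x: False}


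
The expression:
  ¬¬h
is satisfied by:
  {h: True}


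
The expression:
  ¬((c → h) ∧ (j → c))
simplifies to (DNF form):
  (c ∧ ¬h) ∨ (j ∧ ¬c)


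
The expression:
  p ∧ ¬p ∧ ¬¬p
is never true.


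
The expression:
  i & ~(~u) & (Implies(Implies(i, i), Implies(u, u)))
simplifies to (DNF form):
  i & u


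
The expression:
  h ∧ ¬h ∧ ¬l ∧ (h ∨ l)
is never true.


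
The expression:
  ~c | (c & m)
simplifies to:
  m | ~c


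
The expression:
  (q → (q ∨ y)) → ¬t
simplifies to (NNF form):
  ¬t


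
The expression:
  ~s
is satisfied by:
  {s: False}


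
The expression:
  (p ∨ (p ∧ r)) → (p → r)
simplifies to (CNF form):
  r ∨ ¬p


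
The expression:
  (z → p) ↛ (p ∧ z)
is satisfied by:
  {z: False}


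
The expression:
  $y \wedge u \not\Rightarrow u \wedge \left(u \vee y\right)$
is never true.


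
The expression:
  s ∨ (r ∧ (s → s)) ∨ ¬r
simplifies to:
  True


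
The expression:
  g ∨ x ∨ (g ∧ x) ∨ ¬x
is always true.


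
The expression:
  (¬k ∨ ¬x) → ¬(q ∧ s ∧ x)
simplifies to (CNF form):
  k ∨ ¬q ∨ ¬s ∨ ¬x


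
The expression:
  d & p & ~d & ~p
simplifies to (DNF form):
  False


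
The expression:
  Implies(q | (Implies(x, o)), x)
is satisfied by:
  {x: True}


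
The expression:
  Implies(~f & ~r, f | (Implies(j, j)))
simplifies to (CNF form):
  True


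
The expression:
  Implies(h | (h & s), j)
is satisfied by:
  {j: True, h: False}
  {h: False, j: False}
  {h: True, j: True}


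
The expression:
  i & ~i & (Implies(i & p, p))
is never true.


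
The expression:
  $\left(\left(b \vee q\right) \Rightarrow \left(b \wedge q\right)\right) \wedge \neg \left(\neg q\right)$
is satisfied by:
  {b: True, q: True}


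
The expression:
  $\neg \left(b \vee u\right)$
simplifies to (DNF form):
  $\neg b \wedge \neg u$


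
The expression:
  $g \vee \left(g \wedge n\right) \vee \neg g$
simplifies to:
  $\text{True}$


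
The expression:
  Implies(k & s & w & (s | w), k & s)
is always true.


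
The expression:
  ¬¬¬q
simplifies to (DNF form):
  ¬q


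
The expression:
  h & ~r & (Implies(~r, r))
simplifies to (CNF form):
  False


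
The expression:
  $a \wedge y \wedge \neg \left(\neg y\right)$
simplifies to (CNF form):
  $a \wedge y$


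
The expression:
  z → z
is always true.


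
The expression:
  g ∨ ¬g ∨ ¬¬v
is always true.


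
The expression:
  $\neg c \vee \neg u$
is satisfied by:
  {u: False, c: False}
  {c: True, u: False}
  {u: True, c: False}


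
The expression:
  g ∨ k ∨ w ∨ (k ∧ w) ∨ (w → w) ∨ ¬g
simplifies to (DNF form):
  True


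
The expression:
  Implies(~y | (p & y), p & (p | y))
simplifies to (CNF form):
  p | y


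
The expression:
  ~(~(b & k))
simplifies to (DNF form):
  b & k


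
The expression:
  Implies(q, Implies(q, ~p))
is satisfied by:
  {p: False, q: False}
  {q: True, p: False}
  {p: True, q: False}


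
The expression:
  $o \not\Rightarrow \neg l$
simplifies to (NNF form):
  $l \wedge o$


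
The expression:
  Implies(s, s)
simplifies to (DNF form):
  True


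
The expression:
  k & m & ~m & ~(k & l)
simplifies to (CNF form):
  False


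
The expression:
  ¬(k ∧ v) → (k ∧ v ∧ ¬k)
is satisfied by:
  {k: True, v: True}


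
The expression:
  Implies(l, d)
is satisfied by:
  {d: True, l: False}
  {l: False, d: False}
  {l: True, d: True}


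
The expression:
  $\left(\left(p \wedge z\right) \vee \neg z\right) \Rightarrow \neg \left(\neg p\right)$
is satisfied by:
  {z: True, p: True}
  {z: True, p: False}
  {p: True, z: False}


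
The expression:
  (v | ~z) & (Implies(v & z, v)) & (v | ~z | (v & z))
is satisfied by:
  {v: True, z: False}
  {z: False, v: False}
  {z: True, v: True}


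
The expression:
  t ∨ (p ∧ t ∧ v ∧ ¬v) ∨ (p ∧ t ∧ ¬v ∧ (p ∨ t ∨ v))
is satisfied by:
  {t: True}


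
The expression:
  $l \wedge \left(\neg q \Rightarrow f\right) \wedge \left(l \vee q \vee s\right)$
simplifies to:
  $l \wedge \left(f \vee q\right)$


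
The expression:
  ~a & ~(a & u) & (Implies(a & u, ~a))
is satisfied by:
  {a: False}


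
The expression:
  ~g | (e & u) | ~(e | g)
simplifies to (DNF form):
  ~g | (e & u)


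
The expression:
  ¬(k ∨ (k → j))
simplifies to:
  False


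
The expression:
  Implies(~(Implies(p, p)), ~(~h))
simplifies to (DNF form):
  True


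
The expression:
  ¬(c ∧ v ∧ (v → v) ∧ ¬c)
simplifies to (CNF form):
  True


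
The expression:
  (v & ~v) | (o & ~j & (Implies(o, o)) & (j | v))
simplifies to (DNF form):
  o & v & ~j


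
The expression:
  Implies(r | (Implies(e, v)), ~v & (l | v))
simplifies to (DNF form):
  (l & ~v) | (e & l & ~v) | (e & ~r & ~v) | (l & ~r & ~v)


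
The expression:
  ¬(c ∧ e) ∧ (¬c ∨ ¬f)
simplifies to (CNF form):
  (¬c ∨ ¬e) ∧ (¬c ∨ ¬f)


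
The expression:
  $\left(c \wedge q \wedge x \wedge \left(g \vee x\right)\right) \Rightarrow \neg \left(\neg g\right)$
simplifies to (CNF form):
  $g \vee \neg c \vee \neg q \vee \neg x$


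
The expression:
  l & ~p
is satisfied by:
  {l: True, p: False}


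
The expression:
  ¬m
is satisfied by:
  {m: False}


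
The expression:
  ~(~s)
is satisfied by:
  {s: True}


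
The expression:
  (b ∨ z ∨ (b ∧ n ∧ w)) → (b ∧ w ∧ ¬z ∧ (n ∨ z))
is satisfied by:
  {w: True, n: True, z: False, b: False}
  {w: True, n: False, z: False, b: False}
  {n: True, w: False, z: False, b: False}
  {w: False, n: False, z: False, b: False}
  {b: True, w: True, n: True, z: False}


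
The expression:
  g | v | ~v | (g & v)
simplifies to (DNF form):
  True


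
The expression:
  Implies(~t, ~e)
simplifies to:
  t | ~e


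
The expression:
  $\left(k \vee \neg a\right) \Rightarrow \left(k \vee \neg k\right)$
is always true.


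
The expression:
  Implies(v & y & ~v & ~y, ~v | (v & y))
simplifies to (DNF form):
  True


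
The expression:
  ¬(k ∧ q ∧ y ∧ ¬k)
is always true.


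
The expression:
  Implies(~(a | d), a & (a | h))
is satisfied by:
  {a: True, d: True}
  {a: True, d: False}
  {d: True, a: False}


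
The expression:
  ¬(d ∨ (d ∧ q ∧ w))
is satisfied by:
  {d: False}


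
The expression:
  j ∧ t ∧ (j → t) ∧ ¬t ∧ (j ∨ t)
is never true.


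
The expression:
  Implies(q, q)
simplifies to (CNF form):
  True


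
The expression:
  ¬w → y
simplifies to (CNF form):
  w ∨ y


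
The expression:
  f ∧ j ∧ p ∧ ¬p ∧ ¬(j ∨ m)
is never true.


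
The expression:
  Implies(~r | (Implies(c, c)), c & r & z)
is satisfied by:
  {r: True, z: True, c: True}


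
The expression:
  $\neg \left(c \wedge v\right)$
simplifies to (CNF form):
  $\neg c \vee \neg v$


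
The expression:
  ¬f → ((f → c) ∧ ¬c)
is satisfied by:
  {f: True, c: False}
  {c: False, f: False}
  {c: True, f: True}


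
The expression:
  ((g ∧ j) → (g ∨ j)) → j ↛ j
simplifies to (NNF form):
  False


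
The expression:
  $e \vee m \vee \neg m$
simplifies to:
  $\text{True}$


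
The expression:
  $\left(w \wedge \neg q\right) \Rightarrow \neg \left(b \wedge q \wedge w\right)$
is always true.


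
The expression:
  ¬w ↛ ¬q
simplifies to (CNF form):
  q ∧ ¬w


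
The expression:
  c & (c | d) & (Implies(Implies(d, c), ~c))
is never true.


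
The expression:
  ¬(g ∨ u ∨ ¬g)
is never true.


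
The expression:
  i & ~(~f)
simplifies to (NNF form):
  f & i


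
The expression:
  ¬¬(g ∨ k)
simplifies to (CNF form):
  g ∨ k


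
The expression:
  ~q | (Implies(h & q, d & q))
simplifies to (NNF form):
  d | ~h | ~q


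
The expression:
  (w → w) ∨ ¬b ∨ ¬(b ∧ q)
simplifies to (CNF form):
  True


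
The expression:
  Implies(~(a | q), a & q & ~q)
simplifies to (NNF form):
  a | q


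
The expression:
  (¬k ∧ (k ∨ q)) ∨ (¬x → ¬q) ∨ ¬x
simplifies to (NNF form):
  True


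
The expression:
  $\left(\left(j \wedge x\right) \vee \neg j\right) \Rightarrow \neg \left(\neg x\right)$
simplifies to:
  $j \vee x$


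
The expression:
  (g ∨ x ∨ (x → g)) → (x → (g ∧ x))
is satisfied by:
  {g: True, x: False}
  {x: False, g: False}
  {x: True, g: True}


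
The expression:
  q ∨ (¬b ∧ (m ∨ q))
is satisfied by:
  {q: True, m: True, b: False}
  {q: True, b: False, m: False}
  {q: True, m: True, b: True}
  {q: True, b: True, m: False}
  {m: True, b: False, q: False}


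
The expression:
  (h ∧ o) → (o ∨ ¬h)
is always true.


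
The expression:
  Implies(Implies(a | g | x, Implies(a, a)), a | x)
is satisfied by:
  {a: True, x: True}
  {a: True, x: False}
  {x: True, a: False}


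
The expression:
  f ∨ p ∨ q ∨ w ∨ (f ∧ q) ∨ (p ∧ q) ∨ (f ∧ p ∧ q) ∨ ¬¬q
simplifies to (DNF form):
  f ∨ p ∨ q ∨ w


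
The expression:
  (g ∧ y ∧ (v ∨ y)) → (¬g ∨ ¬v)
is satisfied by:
  {g: False, v: False, y: False}
  {y: True, g: False, v: False}
  {v: True, g: False, y: False}
  {y: True, v: True, g: False}
  {g: True, y: False, v: False}
  {y: True, g: True, v: False}
  {v: True, g: True, y: False}


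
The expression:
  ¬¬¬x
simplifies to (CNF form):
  ¬x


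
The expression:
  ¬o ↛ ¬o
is never true.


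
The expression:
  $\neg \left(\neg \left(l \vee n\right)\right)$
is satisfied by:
  {n: True, l: True}
  {n: True, l: False}
  {l: True, n: False}


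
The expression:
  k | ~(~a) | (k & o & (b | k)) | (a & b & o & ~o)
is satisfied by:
  {a: True, k: True}
  {a: True, k: False}
  {k: True, a: False}


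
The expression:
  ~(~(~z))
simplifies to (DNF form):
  ~z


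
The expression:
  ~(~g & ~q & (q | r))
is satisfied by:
  {q: True, g: True, r: False}
  {q: True, g: False, r: False}
  {g: True, q: False, r: False}
  {q: False, g: False, r: False}
  {r: True, q: True, g: True}
  {r: True, q: True, g: False}
  {r: True, g: True, q: False}


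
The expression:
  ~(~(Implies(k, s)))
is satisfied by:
  {s: True, k: False}
  {k: False, s: False}
  {k: True, s: True}


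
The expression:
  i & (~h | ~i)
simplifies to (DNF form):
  i & ~h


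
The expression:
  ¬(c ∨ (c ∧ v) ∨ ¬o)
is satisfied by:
  {o: True, c: False}


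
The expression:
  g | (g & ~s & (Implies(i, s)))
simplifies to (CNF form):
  g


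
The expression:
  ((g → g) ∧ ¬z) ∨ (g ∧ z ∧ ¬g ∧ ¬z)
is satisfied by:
  {z: False}


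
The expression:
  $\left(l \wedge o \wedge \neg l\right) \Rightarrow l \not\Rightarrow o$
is always true.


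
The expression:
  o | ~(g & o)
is always true.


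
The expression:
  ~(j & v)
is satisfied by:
  {v: False, j: False}
  {j: True, v: False}
  {v: True, j: False}


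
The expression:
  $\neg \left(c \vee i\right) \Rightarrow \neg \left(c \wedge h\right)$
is always true.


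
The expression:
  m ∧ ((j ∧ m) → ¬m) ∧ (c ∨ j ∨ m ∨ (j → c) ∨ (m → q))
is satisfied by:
  {m: True, j: False}


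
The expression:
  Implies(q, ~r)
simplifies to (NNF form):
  ~q | ~r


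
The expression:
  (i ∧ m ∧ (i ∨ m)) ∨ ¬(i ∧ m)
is always true.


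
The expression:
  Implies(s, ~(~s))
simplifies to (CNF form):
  True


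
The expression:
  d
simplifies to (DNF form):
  d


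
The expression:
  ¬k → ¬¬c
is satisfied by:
  {k: True, c: True}
  {k: True, c: False}
  {c: True, k: False}


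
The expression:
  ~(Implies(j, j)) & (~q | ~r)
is never true.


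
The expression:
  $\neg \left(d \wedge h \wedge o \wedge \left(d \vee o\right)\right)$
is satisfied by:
  {h: False, o: False, d: False}
  {d: True, h: False, o: False}
  {o: True, h: False, d: False}
  {d: True, o: True, h: False}
  {h: True, d: False, o: False}
  {d: True, h: True, o: False}
  {o: True, h: True, d: False}


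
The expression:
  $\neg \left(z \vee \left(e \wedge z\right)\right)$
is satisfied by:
  {z: False}


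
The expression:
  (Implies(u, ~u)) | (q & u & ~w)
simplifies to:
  ~u | (q & ~w)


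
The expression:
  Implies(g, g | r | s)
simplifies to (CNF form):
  True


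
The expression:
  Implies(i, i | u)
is always true.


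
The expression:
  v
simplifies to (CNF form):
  v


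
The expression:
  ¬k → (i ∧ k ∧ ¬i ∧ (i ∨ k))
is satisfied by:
  {k: True}


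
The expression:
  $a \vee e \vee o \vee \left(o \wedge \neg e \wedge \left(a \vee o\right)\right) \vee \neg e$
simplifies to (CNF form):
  $\text{True}$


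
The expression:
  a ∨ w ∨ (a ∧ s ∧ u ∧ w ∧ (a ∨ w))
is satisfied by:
  {a: True, w: True}
  {a: True, w: False}
  {w: True, a: False}


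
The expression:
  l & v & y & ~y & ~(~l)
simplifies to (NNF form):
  False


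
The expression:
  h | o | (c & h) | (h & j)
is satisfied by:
  {o: True, h: True}
  {o: True, h: False}
  {h: True, o: False}


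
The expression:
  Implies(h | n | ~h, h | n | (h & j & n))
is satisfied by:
  {n: True, h: True}
  {n: True, h: False}
  {h: True, n: False}


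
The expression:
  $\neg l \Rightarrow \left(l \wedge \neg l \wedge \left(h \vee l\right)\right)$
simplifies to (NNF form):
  $l$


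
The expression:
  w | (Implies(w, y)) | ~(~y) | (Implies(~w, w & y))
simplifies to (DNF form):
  True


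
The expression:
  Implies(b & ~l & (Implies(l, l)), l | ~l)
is always true.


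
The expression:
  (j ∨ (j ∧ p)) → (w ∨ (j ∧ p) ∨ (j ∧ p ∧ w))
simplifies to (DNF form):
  p ∨ w ∨ ¬j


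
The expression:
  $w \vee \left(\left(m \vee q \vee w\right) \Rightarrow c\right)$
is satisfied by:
  {c: True, w: True, q: False, m: False}
  {m: True, c: True, w: True, q: False}
  {c: True, w: True, q: True, m: False}
  {m: True, c: True, w: True, q: True}
  {c: True, q: False, w: False, m: False}
  {c: True, m: True, q: False, w: False}
  {c: True, q: True, w: False, m: False}
  {c: True, m: True, q: True, w: False}
  {w: True, m: False, q: False, c: False}
  {m: True, w: True, q: False, c: False}
  {w: True, q: True, m: False, c: False}
  {m: True, w: True, q: True, c: False}
  {m: False, q: False, w: False, c: False}


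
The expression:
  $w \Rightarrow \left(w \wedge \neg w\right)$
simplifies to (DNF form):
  $\neg w$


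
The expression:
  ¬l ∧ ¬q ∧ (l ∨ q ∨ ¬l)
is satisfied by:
  {q: False, l: False}


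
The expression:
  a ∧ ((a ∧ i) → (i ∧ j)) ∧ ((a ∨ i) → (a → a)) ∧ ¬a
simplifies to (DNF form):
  False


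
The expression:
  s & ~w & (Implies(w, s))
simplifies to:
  s & ~w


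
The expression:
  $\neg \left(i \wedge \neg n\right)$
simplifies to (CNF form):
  $n \vee \neg i$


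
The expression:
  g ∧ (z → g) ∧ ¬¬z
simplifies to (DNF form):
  g ∧ z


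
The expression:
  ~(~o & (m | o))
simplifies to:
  o | ~m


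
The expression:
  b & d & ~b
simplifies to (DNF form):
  False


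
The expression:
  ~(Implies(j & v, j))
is never true.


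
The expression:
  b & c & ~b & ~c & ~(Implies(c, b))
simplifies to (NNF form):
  False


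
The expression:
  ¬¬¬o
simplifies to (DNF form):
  ¬o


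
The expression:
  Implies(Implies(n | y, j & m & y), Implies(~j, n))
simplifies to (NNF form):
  j | n | y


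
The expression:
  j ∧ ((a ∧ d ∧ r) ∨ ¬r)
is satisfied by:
  {a: True, j: True, d: True, r: False}
  {a: True, j: True, d: False, r: False}
  {j: True, d: True, a: False, r: False}
  {j: True, a: False, d: False, r: False}
  {r: True, a: True, j: True, d: True}


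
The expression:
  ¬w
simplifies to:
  ¬w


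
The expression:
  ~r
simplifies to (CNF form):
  ~r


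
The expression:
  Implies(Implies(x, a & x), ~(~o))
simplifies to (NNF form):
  o | (x & ~a)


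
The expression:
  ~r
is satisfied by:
  {r: False}


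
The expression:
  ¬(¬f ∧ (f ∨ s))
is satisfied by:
  {f: True, s: False}
  {s: False, f: False}
  {s: True, f: True}


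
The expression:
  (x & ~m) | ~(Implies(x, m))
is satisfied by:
  {x: True, m: False}


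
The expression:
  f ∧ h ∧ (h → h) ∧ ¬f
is never true.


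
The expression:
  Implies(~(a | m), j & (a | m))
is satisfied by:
  {a: True, m: True}
  {a: True, m: False}
  {m: True, a: False}


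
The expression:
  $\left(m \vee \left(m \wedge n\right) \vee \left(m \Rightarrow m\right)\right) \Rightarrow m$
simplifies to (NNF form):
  $m$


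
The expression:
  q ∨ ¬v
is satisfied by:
  {q: True, v: False}
  {v: False, q: False}
  {v: True, q: True}


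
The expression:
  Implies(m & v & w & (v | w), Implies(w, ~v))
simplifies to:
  ~m | ~v | ~w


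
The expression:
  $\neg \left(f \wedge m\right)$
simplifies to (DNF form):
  $\neg f \vee \neg m$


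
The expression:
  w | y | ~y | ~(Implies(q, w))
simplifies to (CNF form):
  True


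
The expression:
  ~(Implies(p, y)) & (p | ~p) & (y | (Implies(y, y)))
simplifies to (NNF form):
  p & ~y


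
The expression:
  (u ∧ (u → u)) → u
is always true.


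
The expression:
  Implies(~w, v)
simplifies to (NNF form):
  v | w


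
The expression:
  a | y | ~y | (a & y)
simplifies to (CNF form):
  True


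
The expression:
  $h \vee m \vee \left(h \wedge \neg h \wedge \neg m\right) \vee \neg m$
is always true.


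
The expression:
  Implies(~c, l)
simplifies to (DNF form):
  c | l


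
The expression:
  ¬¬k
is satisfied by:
  {k: True}


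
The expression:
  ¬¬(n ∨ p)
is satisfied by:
  {n: True, p: True}
  {n: True, p: False}
  {p: True, n: False}


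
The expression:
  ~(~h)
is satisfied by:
  {h: True}


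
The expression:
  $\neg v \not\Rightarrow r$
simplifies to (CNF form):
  $\neg r \wedge \neg v$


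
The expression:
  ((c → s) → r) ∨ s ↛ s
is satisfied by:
  {r: True, c: True, s: False}
  {r: True, s: False, c: False}
  {r: True, c: True, s: True}
  {r: True, s: True, c: False}
  {c: True, s: False, r: False}
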